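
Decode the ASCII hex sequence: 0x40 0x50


Codes (hex): 0x40 0x50
Per-code ASCII lookup:
  0x40 = 64  (special character) → '@'
  0x50 = 80  (range 65-90: uppercase, 80 - 65 = 15) → 'P'
= '@P'


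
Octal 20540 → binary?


Each octal digit → 3 binary bits:
  2 = 010
  0 = 000
  5 = 101
  4 = 100
  0 = 000
Concatenate: 010 000 101 100 000
= 010000101100000


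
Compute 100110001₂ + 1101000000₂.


Align and add column by column (LSB to MSB, carry propagating):
  00100110001
+ 01101000000
  -----------
  col 0: 1 + 0 + 0 (carry in) = 1 → bit 1, carry out 0
  col 1: 0 + 0 + 0 (carry in) = 0 → bit 0, carry out 0
  col 2: 0 + 0 + 0 (carry in) = 0 → bit 0, carry out 0
  col 3: 0 + 0 + 0 (carry in) = 0 → bit 0, carry out 0
  col 4: 1 + 0 + 0 (carry in) = 1 → bit 1, carry out 0
  col 5: 1 + 0 + 0 (carry in) = 1 → bit 1, carry out 0
  col 6: 0 + 1 + 0 (carry in) = 1 → bit 1, carry out 0
  col 7: 0 + 0 + 0 (carry in) = 0 → bit 0, carry out 0
  col 8: 1 + 1 + 0 (carry in) = 2 → bit 0, carry out 1
  col 9: 0 + 1 + 1 (carry in) = 2 → bit 0, carry out 1
  col 10: 0 + 0 + 1 (carry in) = 1 → bit 1, carry out 0
Reading bits MSB→LSB: 10001110001
Strip leading zeros: 10001110001
= 10001110001


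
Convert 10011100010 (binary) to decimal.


Positional values:
Bit 1: 1 × 2^1 = 2
Bit 5: 1 × 2^5 = 32
Bit 6: 1 × 2^6 = 64
Bit 7: 1 × 2^7 = 128
Bit 10: 1 × 2^10 = 1024
Sum = 2 + 32 + 64 + 128 + 1024
= 1250


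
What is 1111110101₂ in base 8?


Group into 3-bit groups: 001111110101
  001 = 1
  111 = 7
  110 = 6
  101 = 5
= 0o1765


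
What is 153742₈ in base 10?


Positional values:
Position 0: 2 × 8^0 = 2
Position 1: 4 × 8^1 = 32
Position 2: 7 × 8^2 = 448
Position 3: 3 × 8^3 = 1536
Position 4: 5 × 8^4 = 20480
Position 5: 1 × 8^5 = 32768
Sum = 2 + 32 + 448 + 1536 + 20480 + 32768
= 55266


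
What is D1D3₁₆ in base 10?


Positional values:
Position 0: 3 × 16^0 = 3 × 1 = 3
Position 1: D × 16^1 = 13 × 16 = 208
Position 2: 1 × 16^2 = 1 × 256 = 256
Position 3: D × 16^3 = 13 × 4096 = 53248
Sum = 3 + 208 + 256 + 53248
= 53715


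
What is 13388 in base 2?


Divide by 2 repeatedly:
13388 ÷ 2 = 6694 remainder 0
6694 ÷ 2 = 3347 remainder 0
3347 ÷ 2 = 1673 remainder 1
1673 ÷ 2 = 836 remainder 1
836 ÷ 2 = 418 remainder 0
418 ÷ 2 = 209 remainder 0
209 ÷ 2 = 104 remainder 1
104 ÷ 2 = 52 remainder 0
52 ÷ 2 = 26 remainder 0
26 ÷ 2 = 13 remainder 0
13 ÷ 2 = 6 remainder 1
6 ÷ 2 = 3 remainder 0
3 ÷ 2 = 1 remainder 1
1 ÷ 2 = 0 remainder 1
Reading remainders bottom-up:
= 11010001001100


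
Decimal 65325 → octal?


Divide by 8 repeatedly:
65325 ÷ 8 = 8165 remainder 5
8165 ÷ 8 = 1020 remainder 5
1020 ÷ 8 = 127 remainder 4
127 ÷ 8 = 15 remainder 7
15 ÷ 8 = 1 remainder 7
1 ÷ 8 = 0 remainder 1
Reading remainders bottom-up:
= 0o177455


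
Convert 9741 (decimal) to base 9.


Divide by 9 repeatedly:
9741 ÷ 9 = 1082 remainder 3
1082 ÷ 9 = 120 remainder 2
120 ÷ 9 = 13 remainder 3
13 ÷ 9 = 1 remainder 4
1 ÷ 9 = 0 remainder 1
Reading remainders bottom-up:
= 14323


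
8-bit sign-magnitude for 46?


Sign bit: 0 (positive)
Magnitude: 46 = 0101110
= 00101110


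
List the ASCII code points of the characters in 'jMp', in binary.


String: 'jMp'  (3 characters)
Per-character ASCII lookup:
  'j': lowercase starts at 97: 'j' = 97 + 9 = 106 → 1101010
  'M': uppercase starts at 65: 'M' = 65 + 12 = 77 → 1001101
  'p': lowercase starts at 97: 'p' = 97 + 15 = 112 → 1110000
= 1101010 1001101 1110000


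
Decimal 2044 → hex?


Divide by 16 repeatedly:
2044 ÷ 16 = 127 remainder 12 (C)
127 ÷ 16 = 7 remainder 15 (F)
7 ÷ 16 = 0 remainder 7 (7)
Reading remainders bottom-up:
= 0x7FC


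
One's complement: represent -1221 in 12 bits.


Original: 010011000101
Invert all bits:
  bit 0: 0 → 1
  bit 1: 1 → 0
  bit 2: 0 → 1
  bit 3: 0 → 1
  bit 4: 1 → 0
  bit 5: 1 → 0
  bit 6: 0 → 1
  bit 7: 0 → 1
  bit 8: 0 → 1
  bit 9: 1 → 0
  bit 10: 0 → 1
  bit 11: 1 → 0
= 101100111010


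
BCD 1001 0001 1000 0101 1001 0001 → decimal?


Each 4-bit group → digit:
  1001 → 9
  0001 → 1
  1000 → 8
  0101 → 5
  1001 → 9
  0001 → 1
= 918591


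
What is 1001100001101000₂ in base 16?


Group into 4-bit nibbles: 1001100001101000
  1001 = 9
  1000 = 8
  0110 = 6
  1000 = 8
= 0x9868


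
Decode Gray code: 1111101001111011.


Gray code: 1111101001111011
MSB stays the same: 1
Each subsequent bit = prev_binary XOR current_gray:
  B[1] = 1 XOR 1 = 0
  B[2] = 0 XOR 1 = 1
  B[3] = 1 XOR 1 = 0
  B[4] = 0 XOR 1 = 1
  B[5] = 1 XOR 0 = 1
  B[6] = 1 XOR 1 = 0
  B[7] = 0 XOR 0 = 0
  B[8] = 0 XOR 0 = 0
  B[9] = 0 XOR 1 = 1
  B[10] = 1 XOR 1 = 0
  B[11] = 0 XOR 1 = 1
  B[12] = 1 XOR 1 = 0
  B[13] = 0 XOR 0 = 0
  B[14] = 0 XOR 1 = 1
  B[15] = 1 XOR 1 = 0
= 1010110001010010 (44114 decimal)


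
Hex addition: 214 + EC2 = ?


Align and add column by column (LSB to MSB, each column mod 16 with carry):
  0214
+ 0EC2
  ----
  col 0: 4(4) + 2(2) + 0 (carry in) = 6 → 6(6), carry out 0
  col 1: 1(1) + C(12) + 0 (carry in) = 13 → D(13), carry out 0
  col 2: 2(2) + E(14) + 0 (carry in) = 16 → 0(0), carry out 1
  col 3: 0(0) + 0(0) + 1 (carry in) = 1 → 1(1), carry out 0
Reading digits MSB→LSB: 10D6
Strip leading zeros: 10D6
= 0x10D6


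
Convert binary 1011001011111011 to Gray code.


Binary: 1011001011111011
Gray code: G = B XOR (B >> 1)
B >> 1 = 0101100101111101
1011001011111011 XOR 0101100101111101:
  1 XOR 0 = 1
  0 XOR 1 = 1
  1 XOR 0 = 1
  1 XOR 1 = 0
  0 XOR 1 = 1
  0 XOR 0 = 0
  1 XOR 0 = 1
  0 XOR 1 = 1
  1 XOR 0 = 1
  1 XOR 1 = 0
  1 XOR 1 = 0
  1 XOR 1 = 0
  1 XOR 1 = 0
  0 XOR 1 = 1
  1 XOR 0 = 1
  1 XOR 1 = 0
= 1110101110000110


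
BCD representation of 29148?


Each digit → 4-bit binary:
  2 → 0010
  9 → 1001
  1 → 0001
  4 → 0100
  8 → 1000
= 0010 1001 0001 0100 1000


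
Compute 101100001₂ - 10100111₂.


Align and subtract column by column (LSB to MSB, borrowing when needed):
  101100001
- 010100111
  ---------
  col 0: (1 - 0 borrow-in) - 1 → 1 - 1 = 0, borrow out 0
  col 1: (0 - 0 borrow-in) - 1 → borrow from next column: (0+2) - 1 = 1, borrow out 1
  col 2: (0 - 1 borrow-in) - 1 → borrow from next column: (-1+2) - 1 = 0, borrow out 1
  col 3: (0 - 1 borrow-in) - 0 → borrow from next column: (-1+2) - 0 = 1, borrow out 1
  col 4: (0 - 1 borrow-in) - 0 → borrow from next column: (-1+2) - 0 = 1, borrow out 1
  col 5: (1 - 1 borrow-in) - 1 → borrow from next column: (0+2) - 1 = 1, borrow out 1
  col 6: (1 - 1 borrow-in) - 0 → 0 - 0 = 0, borrow out 0
  col 7: (0 - 0 borrow-in) - 1 → borrow from next column: (0+2) - 1 = 1, borrow out 1
  col 8: (1 - 1 borrow-in) - 0 → 0 - 0 = 0, borrow out 0
Reading bits MSB→LSB: 010111010
Strip leading zeros: 10111010
= 10111010


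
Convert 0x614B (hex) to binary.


Each hex digit → 4 binary bits:
  6 = 0110
  1 = 0001
  4 = 0100
  B = 1011
Concatenate: 0110 0001 0100 1011
= 0110000101001011


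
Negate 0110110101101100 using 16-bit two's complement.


Original: 0110110101101100
Step 1 - Invert all bits: 1001001010010011
Step 2 - Add 1: 1001001010010011 + 1
= 1001001010010100 (represents -28012)


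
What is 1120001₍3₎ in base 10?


Positional values (base 3):
  1 × 3^0 = 1 × 1 = 1
  0 × 3^1 = 0 × 3 = 0
  0 × 3^2 = 0 × 9 = 0
  0 × 3^3 = 0 × 27 = 0
  2 × 3^4 = 2 × 81 = 162
  1 × 3^5 = 1 × 243 = 243
  1 × 3^6 = 1 × 729 = 729
Sum = 1 + 0 + 0 + 0 + 162 + 243 + 729
= 1135


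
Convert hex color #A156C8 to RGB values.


Hex: #A156C8
R = A1₁₆ = 161
G = 56₁₆ = 86
B = C8₁₆ = 200
= RGB(161, 86, 200)


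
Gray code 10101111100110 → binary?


Gray code: 10101111100110
MSB stays the same: 1
Each subsequent bit = prev_binary XOR current_gray:
  B[1] = 1 XOR 0 = 1
  B[2] = 1 XOR 1 = 0
  B[3] = 0 XOR 0 = 0
  B[4] = 0 XOR 1 = 1
  B[5] = 1 XOR 1 = 0
  B[6] = 0 XOR 1 = 1
  B[7] = 1 XOR 1 = 0
  B[8] = 0 XOR 1 = 1
  B[9] = 1 XOR 0 = 1
  B[10] = 1 XOR 0 = 1
  B[11] = 1 XOR 1 = 0
  B[12] = 0 XOR 1 = 1
  B[13] = 1 XOR 0 = 1
= 11001010111011 (12987 decimal)


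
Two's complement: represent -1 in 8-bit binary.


Original: 00000001
Step 1 - Invert all bits: 11111110
Step 2 - Add 1: 11111110 + 1
= 11111111 (represents -1)


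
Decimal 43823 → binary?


Divide by 2 repeatedly:
43823 ÷ 2 = 21911 remainder 1
21911 ÷ 2 = 10955 remainder 1
10955 ÷ 2 = 5477 remainder 1
5477 ÷ 2 = 2738 remainder 1
2738 ÷ 2 = 1369 remainder 0
1369 ÷ 2 = 684 remainder 1
684 ÷ 2 = 342 remainder 0
342 ÷ 2 = 171 remainder 0
171 ÷ 2 = 85 remainder 1
85 ÷ 2 = 42 remainder 1
42 ÷ 2 = 21 remainder 0
21 ÷ 2 = 10 remainder 1
10 ÷ 2 = 5 remainder 0
5 ÷ 2 = 2 remainder 1
2 ÷ 2 = 1 remainder 0
1 ÷ 2 = 0 remainder 1
Reading remainders bottom-up:
= 1010101100101111


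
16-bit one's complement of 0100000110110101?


Original: 0100000110110101
Invert all bits:
  bit 0: 0 → 1
  bit 1: 1 → 0
  bit 2: 0 → 1
  bit 3: 0 → 1
  bit 4: 0 → 1
  bit 5: 0 → 1
  bit 6: 0 → 1
  bit 7: 1 → 0
  bit 8: 1 → 0
  bit 9: 0 → 1
  bit 10: 1 → 0
  bit 11: 1 → 0
  bit 12: 0 → 1
  bit 13: 1 → 0
  bit 14: 0 → 1
  bit 15: 1 → 0
= 1011111001001010


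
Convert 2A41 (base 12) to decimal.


Positional values (base 12):
  1 × 12^0 = 1 × 1 = 1
  4 × 12^1 = 4 × 12 = 48
  A × 12^2 = 10 × 144 = 1440
  2 × 12^3 = 2 × 1728 = 3456
Sum = 1 + 48 + 1440 + 3456
= 4945


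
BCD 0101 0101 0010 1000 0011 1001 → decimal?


Each 4-bit group → digit:
  0101 → 5
  0101 → 5
  0010 → 2
  1000 → 8
  0011 → 3
  1001 → 9
= 552839


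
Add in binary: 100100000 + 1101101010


Align and add column by column (LSB to MSB, carry propagating):
  00100100000
+ 01101101010
  -----------
  col 0: 0 + 0 + 0 (carry in) = 0 → bit 0, carry out 0
  col 1: 0 + 1 + 0 (carry in) = 1 → bit 1, carry out 0
  col 2: 0 + 0 + 0 (carry in) = 0 → bit 0, carry out 0
  col 3: 0 + 1 + 0 (carry in) = 1 → bit 1, carry out 0
  col 4: 0 + 0 + 0 (carry in) = 0 → bit 0, carry out 0
  col 5: 1 + 1 + 0 (carry in) = 2 → bit 0, carry out 1
  col 6: 0 + 1 + 1 (carry in) = 2 → bit 0, carry out 1
  col 7: 0 + 0 + 1 (carry in) = 1 → bit 1, carry out 0
  col 8: 1 + 1 + 0 (carry in) = 2 → bit 0, carry out 1
  col 9: 0 + 1 + 1 (carry in) = 2 → bit 0, carry out 1
  col 10: 0 + 0 + 1 (carry in) = 1 → bit 1, carry out 0
Reading bits MSB→LSB: 10010001010
Strip leading zeros: 10010001010
= 10010001010


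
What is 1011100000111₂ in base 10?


Positional values:
Bit 0: 1 × 2^0 = 1
Bit 1: 1 × 2^1 = 2
Bit 2: 1 × 2^2 = 4
Bit 8: 1 × 2^8 = 256
Bit 9: 1 × 2^9 = 512
Bit 10: 1 × 2^10 = 1024
Bit 12: 1 × 2^12 = 4096
Sum = 1 + 2 + 4 + 256 + 512 + 1024 + 4096
= 5895


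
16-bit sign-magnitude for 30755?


Sign bit: 0 (positive)
Magnitude: 30755 = 111100000100011
= 0111100000100011


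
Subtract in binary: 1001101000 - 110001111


Align and subtract column by column (LSB to MSB, borrowing when needed):
  1001101000
- 0110001111
  ----------
  col 0: (0 - 0 borrow-in) - 1 → borrow from next column: (0+2) - 1 = 1, borrow out 1
  col 1: (0 - 1 borrow-in) - 1 → borrow from next column: (-1+2) - 1 = 0, borrow out 1
  col 2: (0 - 1 borrow-in) - 1 → borrow from next column: (-1+2) - 1 = 0, borrow out 1
  col 3: (1 - 1 borrow-in) - 1 → borrow from next column: (0+2) - 1 = 1, borrow out 1
  col 4: (0 - 1 borrow-in) - 0 → borrow from next column: (-1+2) - 0 = 1, borrow out 1
  col 5: (1 - 1 borrow-in) - 0 → 0 - 0 = 0, borrow out 0
  col 6: (1 - 0 borrow-in) - 0 → 1 - 0 = 1, borrow out 0
  col 7: (0 - 0 borrow-in) - 1 → borrow from next column: (0+2) - 1 = 1, borrow out 1
  col 8: (0 - 1 borrow-in) - 1 → borrow from next column: (-1+2) - 1 = 0, borrow out 1
  col 9: (1 - 1 borrow-in) - 0 → 0 - 0 = 0, borrow out 0
Reading bits MSB→LSB: 0011011001
Strip leading zeros: 11011001
= 11011001


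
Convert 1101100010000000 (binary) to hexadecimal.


Group into 4-bit nibbles: 1101100010000000
  1101 = D
  1000 = 8
  1000 = 8
  0000 = 0
= 0xD880


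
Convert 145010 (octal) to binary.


Each octal digit → 3 binary bits:
  1 = 001
  4 = 100
  5 = 101
  0 = 000
  1 = 001
  0 = 000
Concatenate: 001 100 101 000 001 000
= 001100101000001000


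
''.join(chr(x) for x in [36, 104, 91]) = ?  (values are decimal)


Codes (decimal): 36 104 91
Per-code ASCII lookup:
  36  (special character) → '$'
  104  (range 97-122: lowercase, 104 - 97 = 7) → 'h'
  91  (special character) → '['
= '$h['


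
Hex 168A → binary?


Each hex digit → 4 binary bits:
  1 = 0001
  6 = 0110
  8 = 1000
  A = 1010
Concatenate: 0001 0110 1000 1010
= 0001011010001010


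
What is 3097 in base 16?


Divide by 16 repeatedly:
3097 ÷ 16 = 193 remainder 9 (9)
193 ÷ 16 = 12 remainder 1 (1)
12 ÷ 16 = 0 remainder 12 (C)
Reading remainders bottom-up:
= 0xC19


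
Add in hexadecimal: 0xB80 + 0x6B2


Align and add column by column (LSB to MSB, each column mod 16 with carry):
  0B80
+ 06B2
  ----
  col 0: 0(0) + 2(2) + 0 (carry in) = 2 → 2(2), carry out 0
  col 1: 8(8) + B(11) + 0 (carry in) = 19 → 3(3), carry out 1
  col 2: B(11) + 6(6) + 1 (carry in) = 18 → 2(2), carry out 1
  col 3: 0(0) + 0(0) + 1 (carry in) = 1 → 1(1), carry out 0
Reading digits MSB→LSB: 1232
Strip leading zeros: 1232
= 0x1232


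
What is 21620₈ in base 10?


Positional values:
Position 0: 0 × 8^0 = 0
Position 1: 2 × 8^1 = 16
Position 2: 6 × 8^2 = 384
Position 3: 1 × 8^3 = 512
Position 4: 2 × 8^4 = 8192
Sum = 0 + 16 + 384 + 512 + 8192
= 9104


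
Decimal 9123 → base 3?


Divide by 3 repeatedly:
9123 ÷ 3 = 3041 remainder 0
3041 ÷ 3 = 1013 remainder 2
1013 ÷ 3 = 337 remainder 2
337 ÷ 3 = 112 remainder 1
112 ÷ 3 = 37 remainder 1
37 ÷ 3 = 12 remainder 1
12 ÷ 3 = 4 remainder 0
4 ÷ 3 = 1 remainder 1
1 ÷ 3 = 0 remainder 1
Reading remainders bottom-up:
= 110111220


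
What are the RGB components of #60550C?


Hex: #60550C
R = 60₁₆ = 96
G = 55₁₆ = 85
B = 0C₁₆ = 12
= RGB(96, 85, 12)


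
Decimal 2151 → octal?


Divide by 8 repeatedly:
2151 ÷ 8 = 268 remainder 7
268 ÷ 8 = 33 remainder 4
33 ÷ 8 = 4 remainder 1
4 ÷ 8 = 0 remainder 4
Reading remainders bottom-up:
= 0o4147


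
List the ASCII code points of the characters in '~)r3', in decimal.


String: '~)r3'  (4 characters)
Per-character ASCII lookup:
  '~': special character: '~' = 126
  ')': special character: ')' = 41
  'r': lowercase starts at 97: 'r' = 97 + 17 = 114
  '3': digits start at 48: '3' = 48 + 3 = 51
= 126 41 114 51


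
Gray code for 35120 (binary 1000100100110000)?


Binary: 1000100100110000
Gray code: G = B XOR (B >> 1)
B >> 1 = 0100010010011000
1000100100110000 XOR 0100010010011000:
  1 XOR 0 = 1
  0 XOR 1 = 1
  0 XOR 0 = 0
  0 XOR 0 = 0
  1 XOR 0 = 1
  0 XOR 1 = 1
  0 XOR 0 = 0
  1 XOR 0 = 1
  0 XOR 1 = 1
  0 XOR 0 = 0
  1 XOR 0 = 1
  1 XOR 1 = 0
  0 XOR 1 = 1
  0 XOR 0 = 0
  0 XOR 0 = 0
  0 XOR 0 = 0
= 1100110110101000


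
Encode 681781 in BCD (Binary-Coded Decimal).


Each digit → 4-bit binary:
  6 → 0110
  8 → 1000
  1 → 0001
  7 → 0111
  8 → 1000
  1 → 0001
= 0110 1000 0001 0111 1000 0001


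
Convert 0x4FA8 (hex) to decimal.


Positional values:
Position 0: 8 × 16^0 = 8 × 1 = 8
Position 1: A × 16^1 = 10 × 16 = 160
Position 2: F × 16^2 = 15 × 256 = 3840
Position 3: 4 × 16^3 = 4 × 4096 = 16384
Sum = 8 + 160 + 3840 + 16384
= 20392


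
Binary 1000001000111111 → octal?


Group into 3-bit groups: 001000001000111111
  001 = 1
  000 = 0
  001 = 1
  000 = 0
  111 = 7
  111 = 7
= 0o101077


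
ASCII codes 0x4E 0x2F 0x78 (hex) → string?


Codes (hex): 0x4E 0x2F 0x78
Per-code ASCII lookup:
  0x4E = 78  (range 65-90: uppercase, 78 - 65 = 13) → 'N'
  0x2F = 47  (special character) → '/'
  0x78 = 120  (range 97-122: lowercase, 120 - 97 = 23) → 'x'
= 'N/x'


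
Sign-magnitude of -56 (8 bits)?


Sign bit: 1 (negative)
Magnitude: 56 = 0111000
= 10111000


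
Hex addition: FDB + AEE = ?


Align and add column by column (LSB to MSB, each column mod 16 with carry):
  0FDB
+ 0AEE
  ----
  col 0: B(11) + E(14) + 0 (carry in) = 25 → 9(9), carry out 1
  col 1: D(13) + E(14) + 1 (carry in) = 28 → C(12), carry out 1
  col 2: F(15) + A(10) + 1 (carry in) = 26 → A(10), carry out 1
  col 3: 0(0) + 0(0) + 1 (carry in) = 1 → 1(1), carry out 0
Reading digits MSB→LSB: 1AC9
Strip leading zeros: 1AC9
= 0x1AC9


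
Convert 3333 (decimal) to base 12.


Divide by 12 repeatedly:
3333 ÷ 12 = 277 remainder 9
277 ÷ 12 = 23 remainder 1
23 ÷ 12 = 1 remainder 11
1 ÷ 12 = 0 remainder 1
Reading remainders bottom-up:
= 1B19


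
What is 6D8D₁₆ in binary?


Each hex digit → 4 binary bits:
  6 = 0110
  D = 1101
  8 = 1000
  D = 1101
Concatenate: 0110 1101 1000 1101
= 0110110110001101


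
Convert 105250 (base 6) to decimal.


Positional values (base 6):
  0 × 6^0 = 0 × 1 = 0
  5 × 6^1 = 5 × 6 = 30
  2 × 6^2 = 2 × 36 = 72
  5 × 6^3 = 5 × 216 = 1080
  0 × 6^4 = 0 × 1296 = 0
  1 × 6^5 = 1 × 7776 = 7776
Sum = 0 + 30 + 72 + 1080 + 0 + 7776
= 8958


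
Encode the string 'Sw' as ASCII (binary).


String: 'Sw'  (2 characters)
Per-character ASCII lookup:
  'S': uppercase starts at 65: 'S' = 65 + 18 = 83 → 1010011
  'w': lowercase starts at 97: 'w' = 97 + 22 = 119 → 1110111
= 1010011 1110111


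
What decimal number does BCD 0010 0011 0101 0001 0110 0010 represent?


Each 4-bit group → digit:
  0010 → 2
  0011 → 3
  0101 → 5
  0001 → 1
  0110 → 6
  0010 → 2
= 235162


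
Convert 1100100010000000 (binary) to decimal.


Positional values:
Bit 7: 1 × 2^7 = 128
Bit 11: 1 × 2^11 = 2048
Bit 14: 1 × 2^14 = 16384
Bit 15: 1 × 2^15 = 32768
Sum = 128 + 2048 + 16384 + 32768
= 51328


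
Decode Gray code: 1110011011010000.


Gray code: 1110011011010000
MSB stays the same: 1
Each subsequent bit = prev_binary XOR current_gray:
  B[1] = 1 XOR 1 = 0
  B[2] = 0 XOR 1 = 1
  B[3] = 1 XOR 0 = 1
  B[4] = 1 XOR 0 = 1
  B[5] = 1 XOR 1 = 0
  B[6] = 0 XOR 1 = 1
  B[7] = 1 XOR 0 = 1
  B[8] = 1 XOR 1 = 0
  B[9] = 0 XOR 1 = 1
  B[10] = 1 XOR 0 = 1
  B[11] = 1 XOR 1 = 0
  B[12] = 0 XOR 0 = 0
  B[13] = 0 XOR 0 = 0
  B[14] = 0 XOR 0 = 0
  B[15] = 0 XOR 0 = 0
= 1011101101100000 (47968 decimal)


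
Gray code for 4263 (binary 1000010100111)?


Binary: 1000010100111
Gray code: G = B XOR (B >> 1)
B >> 1 = 0100001010011
1000010100111 XOR 0100001010011:
  1 XOR 0 = 1
  0 XOR 1 = 1
  0 XOR 0 = 0
  0 XOR 0 = 0
  0 XOR 0 = 0
  1 XOR 0 = 1
  0 XOR 1 = 1
  1 XOR 0 = 1
  0 XOR 1 = 1
  0 XOR 0 = 0
  1 XOR 0 = 1
  1 XOR 1 = 0
  1 XOR 1 = 0
= 1100011110100


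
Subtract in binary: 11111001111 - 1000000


Align and subtract column by column (LSB to MSB, borrowing when needed):
  11111001111
- 00001000000
  -----------
  col 0: (1 - 0 borrow-in) - 0 → 1 - 0 = 1, borrow out 0
  col 1: (1 - 0 borrow-in) - 0 → 1 - 0 = 1, borrow out 0
  col 2: (1 - 0 borrow-in) - 0 → 1 - 0 = 1, borrow out 0
  col 3: (1 - 0 borrow-in) - 0 → 1 - 0 = 1, borrow out 0
  col 4: (0 - 0 borrow-in) - 0 → 0 - 0 = 0, borrow out 0
  col 5: (0 - 0 borrow-in) - 0 → 0 - 0 = 0, borrow out 0
  col 6: (1 - 0 borrow-in) - 1 → 1 - 1 = 0, borrow out 0
  col 7: (1 - 0 borrow-in) - 0 → 1 - 0 = 1, borrow out 0
  col 8: (1 - 0 borrow-in) - 0 → 1 - 0 = 1, borrow out 0
  col 9: (1 - 0 borrow-in) - 0 → 1 - 0 = 1, borrow out 0
  col 10: (1 - 0 borrow-in) - 0 → 1 - 0 = 1, borrow out 0
Reading bits MSB→LSB: 11110001111
Strip leading zeros: 11110001111
= 11110001111


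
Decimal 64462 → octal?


Divide by 8 repeatedly:
64462 ÷ 8 = 8057 remainder 6
8057 ÷ 8 = 1007 remainder 1
1007 ÷ 8 = 125 remainder 7
125 ÷ 8 = 15 remainder 5
15 ÷ 8 = 1 remainder 7
1 ÷ 8 = 0 remainder 1
Reading remainders bottom-up:
= 0o175716


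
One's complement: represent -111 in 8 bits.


Original: 01101111
Invert all bits:
  bit 0: 0 → 1
  bit 1: 1 → 0
  bit 2: 1 → 0
  bit 3: 0 → 1
  bit 4: 1 → 0
  bit 5: 1 → 0
  bit 6: 1 → 0
  bit 7: 1 → 0
= 10010000


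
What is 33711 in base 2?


Divide by 2 repeatedly:
33711 ÷ 2 = 16855 remainder 1
16855 ÷ 2 = 8427 remainder 1
8427 ÷ 2 = 4213 remainder 1
4213 ÷ 2 = 2106 remainder 1
2106 ÷ 2 = 1053 remainder 0
1053 ÷ 2 = 526 remainder 1
526 ÷ 2 = 263 remainder 0
263 ÷ 2 = 131 remainder 1
131 ÷ 2 = 65 remainder 1
65 ÷ 2 = 32 remainder 1
32 ÷ 2 = 16 remainder 0
16 ÷ 2 = 8 remainder 0
8 ÷ 2 = 4 remainder 0
4 ÷ 2 = 2 remainder 0
2 ÷ 2 = 1 remainder 0
1 ÷ 2 = 0 remainder 1
Reading remainders bottom-up:
= 1000001110101111


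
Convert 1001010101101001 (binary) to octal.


Group into 3-bit groups: 001001010101101001
  001 = 1
  001 = 1
  010 = 2
  101 = 5
  101 = 5
  001 = 1
= 0o112551


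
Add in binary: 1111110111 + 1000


Align and add column by column (LSB to MSB, carry propagating):
  01111110111
+ 00000001000
  -----------
  col 0: 1 + 0 + 0 (carry in) = 1 → bit 1, carry out 0
  col 1: 1 + 0 + 0 (carry in) = 1 → bit 1, carry out 0
  col 2: 1 + 0 + 0 (carry in) = 1 → bit 1, carry out 0
  col 3: 0 + 1 + 0 (carry in) = 1 → bit 1, carry out 0
  col 4: 1 + 0 + 0 (carry in) = 1 → bit 1, carry out 0
  col 5: 1 + 0 + 0 (carry in) = 1 → bit 1, carry out 0
  col 6: 1 + 0 + 0 (carry in) = 1 → bit 1, carry out 0
  col 7: 1 + 0 + 0 (carry in) = 1 → bit 1, carry out 0
  col 8: 1 + 0 + 0 (carry in) = 1 → bit 1, carry out 0
  col 9: 1 + 0 + 0 (carry in) = 1 → bit 1, carry out 0
  col 10: 0 + 0 + 0 (carry in) = 0 → bit 0, carry out 0
Reading bits MSB→LSB: 01111111111
Strip leading zeros: 1111111111
= 1111111111


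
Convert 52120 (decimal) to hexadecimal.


Divide by 16 repeatedly:
52120 ÷ 16 = 3257 remainder 8 (8)
3257 ÷ 16 = 203 remainder 9 (9)
203 ÷ 16 = 12 remainder 11 (B)
12 ÷ 16 = 0 remainder 12 (C)
Reading remainders bottom-up:
= 0xCB98


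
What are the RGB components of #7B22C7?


Hex: #7B22C7
R = 7B₁₆ = 123
G = 22₁₆ = 34
B = C7₁₆ = 199
= RGB(123, 34, 199)


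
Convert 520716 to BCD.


Each digit → 4-bit binary:
  5 → 0101
  2 → 0010
  0 → 0000
  7 → 0111
  1 → 0001
  6 → 0110
= 0101 0010 0000 0111 0001 0110


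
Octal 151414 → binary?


Each octal digit → 3 binary bits:
  1 = 001
  5 = 101
  1 = 001
  4 = 100
  1 = 001
  4 = 100
Concatenate: 001 101 001 100 001 100
= 001101001100001100


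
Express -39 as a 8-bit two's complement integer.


Original: 00100111
Step 1 - Invert all bits: 11011000
Step 2 - Add 1: 11011000 + 1
= 11011001 (represents -39)


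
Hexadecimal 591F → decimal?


Positional values:
Position 0: F × 16^0 = 15 × 1 = 15
Position 1: 1 × 16^1 = 1 × 16 = 16
Position 2: 9 × 16^2 = 9 × 256 = 2304
Position 3: 5 × 16^3 = 5 × 4096 = 20480
Sum = 15 + 16 + 2304 + 20480
= 22815


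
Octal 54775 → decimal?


Positional values:
Position 0: 5 × 8^0 = 5
Position 1: 7 × 8^1 = 56
Position 2: 7 × 8^2 = 448
Position 3: 4 × 8^3 = 2048
Position 4: 5 × 8^4 = 20480
Sum = 5 + 56 + 448 + 2048 + 20480
= 23037


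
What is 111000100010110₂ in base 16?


Group into 4-bit nibbles: 0111000100010110
  0111 = 7
  0001 = 1
  0001 = 1
  0110 = 6
= 0x7116


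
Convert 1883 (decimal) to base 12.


Divide by 12 repeatedly:
1883 ÷ 12 = 156 remainder 11
156 ÷ 12 = 13 remainder 0
13 ÷ 12 = 1 remainder 1
1 ÷ 12 = 0 remainder 1
Reading remainders bottom-up:
= 110B


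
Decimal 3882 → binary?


Divide by 2 repeatedly:
3882 ÷ 2 = 1941 remainder 0
1941 ÷ 2 = 970 remainder 1
970 ÷ 2 = 485 remainder 0
485 ÷ 2 = 242 remainder 1
242 ÷ 2 = 121 remainder 0
121 ÷ 2 = 60 remainder 1
60 ÷ 2 = 30 remainder 0
30 ÷ 2 = 15 remainder 0
15 ÷ 2 = 7 remainder 1
7 ÷ 2 = 3 remainder 1
3 ÷ 2 = 1 remainder 1
1 ÷ 2 = 0 remainder 1
Reading remainders bottom-up:
= 111100101010


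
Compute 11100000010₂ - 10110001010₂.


Align and subtract column by column (LSB to MSB, borrowing when needed):
  11100000010
- 10110001010
  -----------
  col 0: (0 - 0 borrow-in) - 0 → 0 - 0 = 0, borrow out 0
  col 1: (1 - 0 borrow-in) - 1 → 1 - 1 = 0, borrow out 0
  col 2: (0 - 0 borrow-in) - 0 → 0 - 0 = 0, borrow out 0
  col 3: (0 - 0 borrow-in) - 1 → borrow from next column: (0+2) - 1 = 1, borrow out 1
  col 4: (0 - 1 borrow-in) - 0 → borrow from next column: (-1+2) - 0 = 1, borrow out 1
  col 5: (0 - 1 borrow-in) - 0 → borrow from next column: (-1+2) - 0 = 1, borrow out 1
  col 6: (0 - 1 borrow-in) - 0 → borrow from next column: (-1+2) - 0 = 1, borrow out 1
  col 7: (0 - 1 borrow-in) - 1 → borrow from next column: (-1+2) - 1 = 0, borrow out 1
  col 8: (1 - 1 borrow-in) - 1 → borrow from next column: (0+2) - 1 = 1, borrow out 1
  col 9: (1 - 1 borrow-in) - 0 → 0 - 0 = 0, borrow out 0
  col 10: (1 - 0 borrow-in) - 1 → 1 - 1 = 0, borrow out 0
Reading bits MSB→LSB: 00101111000
Strip leading zeros: 101111000
= 101111000


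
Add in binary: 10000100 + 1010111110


Align and add column by column (LSB to MSB, carry propagating):
  00010000100
+ 01010111110
  -----------
  col 0: 0 + 0 + 0 (carry in) = 0 → bit 0, carry out 0
  col 1: 0 + 1 + 0 (carry in) = 1 → bit 1, carry out 0
  col 2: 1 + 1 + 0 (carry in) = 2 → bit 0, carry out 1
  col 3: 0 + 1 + 1 (carry in) = 2 → bit 0, carry out 1
  col 4: 0 + 1 + 1 (carry in) = 2 → bit 0, carry out 1
  col 5: 0 + 1 + 1 (carry in) = 2 → bit 0, carry out 1
  col 6: 0 + 0 + 1 (carry in) = 1 → bit 1, carry out 0
  col 7: 1 + 1 + 0 (carry in) = 2 → bit 0, carry out 1
  col 8: 0 + 0 + 1 (carry in) = 1 → bit 1, carry out 0
  col 9: 0 + 1 + 0 (carry in) = 1 → bit 1, carry out 0
  col 10: 0 + 0 + 0 (carry in) = 0 → bit 0, carry out 0
Reading bits MSB→LSB: 01101000010
Strip leading zeros: 1101000010
= 1101000010


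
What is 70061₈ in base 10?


Positional values:
Position 0: 1 × 8^0 = 1
Position 1: 6 × 8^1 = 48
Position 2: 0 × 8^2 = 0
Position 3: 0 × 8^3 = 0
Position 4: 7 × 8^4 = 28672
Sum = 1 + 48 + 0 + 0 + 28672
= 28721


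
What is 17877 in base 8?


Divide by 8 repeatedly:
17877 ÷ 8 = 2234 remainder 5
2234 ÷ 8 = 279 remainder 2
279 ÷ 8 = 34 remainder 7
34 ÷ 8 = 4 remainder 2
4 ÷ 8 = 0 remainder 4
Reading remainders bottom-up:
= 0o42725


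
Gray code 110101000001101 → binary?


Gray code: 110101000001101
MSB stays the same: 1
Each subsequent bit = prev_binary XOR current_gray:
  B[1] = 1 XOR 1 = 0
  B[2] = 0 XOR 0 = 0
  B[3] = 0 XOR 1 = 1
  B[4] = 1 XOR 0 = 1
  B[5] = 1 XOR 1 = 0
  B[6] = 0 XOR 0 = 0
  B[7] = 0 XOR 0 = 0
  B[8] = 0 XOR 0 = 0
  B[9] = 0 XOR 0 = 0
  B[10] = 0 XOR 0 = 0
  B[11] = 0 XOR 1 = 1
  B[12] = 1 XOR 1 = 0
  B[13] = 0 XOR 0 = 0
  B[14] = 0 XOR 1 = 1
= 100110000001001 (19465 decimal)


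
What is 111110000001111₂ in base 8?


Group into 3-bit groups: 111110000001111
  111 = 7
  110 = 6
  000 = 0
  001 = 1
  111 = 7
= 0o76017


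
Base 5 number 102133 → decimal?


Positional values (base 5):
  3 × 5^0 = 3 × 1 = 3
  3 × 5^1 = 3 × 5 = 15
  1 × 5^2 = 1 × 25 = 25
  2 × 5^3 = 2 × 125 = 250
  0 × 5^4 = 0 × 625 = 0
  1 × 5^5 = 1 × 3125 = 3125
Sum = 3 + 15 + 25 + 250 + 0 + 3125
= 3418


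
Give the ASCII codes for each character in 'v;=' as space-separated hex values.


String: 'v;='  (3 characters)
Per-character ASCII lookup:
  'v': lowercase starts at 97: 'v' = 97 + 21 = 118 → 0x76
  ';': special character: ';' = 59 → 0x3B
  '=': special character: '=' = 61 → 0x3D
= 0x76 0x3B 0x3D


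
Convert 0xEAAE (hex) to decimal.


Positional values:
Position 0: E × 16^0 = 14 × 1 = 14
Position 1: A × 16^1 = 10 × 16 = 160
Position 2: A × 16^2 = 10 × 256 = 2560
Position 3: E × 16^3 = 14 × 4096 = 57344
Sum = 14 + 160 + 2560 + 57344
= 60078


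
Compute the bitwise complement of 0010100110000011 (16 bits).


Original: 0010100110000011
Invert all bits:
  bit 0: 0 → 1
  bit 1: 0 → 1
  bit 2: 1 → 0
  bit 3: 0 → 1
  bit 4: 1 → 0
  bit 5: 0 → 1
  bit 6: 0 → 1
  bit 7: 1 → 0
  bit 8: 1 → 0
  bit 9: 0 → 1
  bit 10: 0 → 1
  bit 11: 0 → 1
  bit 12: 0 → 1
  bit 13: 0 → 1
  bit 14: 1 → 0
  bit 15: 1 → 0
= 1101011001111100


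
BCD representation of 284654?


Each digit → 4-bit binary:
  2 → 0010
  8 → 1000
  4 → 0100
  6 → 0110
  5 → 0101
  4 → 0100
= 0010 1000 0100 0110 0101 0100


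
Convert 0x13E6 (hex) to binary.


Each hex digit → 4 binary bits:
  1 = 0001
  3 = 0011
  E = 1110
  6 = 0110
Concatenate: 0001 0011 1110 0110
= 0001001111100110


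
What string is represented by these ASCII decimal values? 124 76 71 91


Codes (decimal): 124 76 71 91
Per-code ASCII lookup:
  124  (special character) → '|'
  76  (range 65-90: uppercase, 76 - 65 = 11) → 'L'
  71  (range 65-90: uppercase, 71 - 65 = 6) → 'G'
  91  (special character) → '['
= '|LG['


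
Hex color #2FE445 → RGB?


Hex: #2FE445
R = 2F₁₆ = 47
G = E4₁₆ = 228
B = 45₁₆ = 69
= RGB(47, 228, 69)


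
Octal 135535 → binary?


Each octal digit → 3 binary bits:
  1 = 001
  3 = 011
  5 = 101
  5 = 101
  3 = 011
  5 = 101
Concatenate: 001 011 101 101 011 101
= 001011101101011101


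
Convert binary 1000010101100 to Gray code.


Binary: 1000010101100
Gray code: G = B XOR (B >> 1)
B >> 1 = 0100001010110
1000010101100 XOR 0100001010110:
  1 XOR 0 = 1
  0 XOR 1 = 1
  0 XOR 0 = 0
  0 XOR 0 = 0
  0 XOR 0 = 0
  1 XOR 0 = 1
  0 XOR 1 = 1
  1 XOR 0 = 1
  0 XOR 1 = 1
  1 XOR 0 = 1
  1 XOR 1 = 0
  0 XOR 1 = 1
  0 XOR 0 = 0
= 1100011111010


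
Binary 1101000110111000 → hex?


Group into 4-bit nibbles: 1101000110111000
  1101 = D
  0001 = 1
  1011 = B
  1000 = 8
= 0xD1B8


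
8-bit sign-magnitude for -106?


Sign bit: 1 (negative)
Magnitude: 106 = 1101010
= 11101010


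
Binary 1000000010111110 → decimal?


Positional values:
Bit 1: 1 × 2^1 = 2
Bit 2: 1 × 2^2 = 4
Bit 3: 1 × 2^3 = 8
Bit 4: 1 × 2^4 = 16
Bit 5: 1 × 2^5 = 32
Bit 7: 1 × 2^7 = 128
Bit 15: 1 × 2^15 = 32768
Sum = 2 + 4 + 8 + 16 + 32 + 128 + 32768
= 32958


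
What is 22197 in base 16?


Divide by 16 repeatedly:
22197 ÷ 16 = 1387 remainder 5 (5)
1387 ÷ 16 = 86 remainder 11 (B)
86 ÷ 16 = 5 remainder 6 (6)
5 ÷ 16 = 0 remainder 5 (5)
Reading remainders bottom-up:
= 0x56B5


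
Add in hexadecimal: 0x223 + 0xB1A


Align and add column by column (LSB to MSB, each column mod 16 with carry):
  0223
+ 0B1A
  ----
  col 0: 3(3) + A(10) + 0 (carry in) = 13 → D(13), carry out 0
  col 1: 2(2) + 1(1) + 0 (carry in) = 3 → 3(3), carry out 0
  col 2: 2(2) + B(11) + 0 (carry in) = 13 → D(13), carry out 0
  col 3: 0(0) + 0(0) + 0 (carry in) = 0 → 0(0), carry out 0
Reading digits MSB→LSB: 0D3D
Strip leading zeros: D3D
= 0xD3D


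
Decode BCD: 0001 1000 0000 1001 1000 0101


Each 4-bit group → digit:
  0001 → 1
  1000 → 8
  0000 → 0
  1001 → 9
  1000 → 8
  0101 → 5
= 180985


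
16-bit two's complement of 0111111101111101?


Original: 0111111101111101
Step 1 - Invert all bits: 1000000010000010
Step 2 - Add 1: 1000000010000010 + 1
= 1000000010000011 (represents -32637)


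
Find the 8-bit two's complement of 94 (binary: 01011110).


Original: 01011110
Step 1 - Invert all bits: 10100001
Step 2 - Add 1: 10100001 + 1
= 10100010 (represents -94)


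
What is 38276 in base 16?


Divide by 16 repeatedly:
38276 ÷ 16 = 2392 remainder 4 (4)
2392 ÷ 16 = 149 remainder 8 (8)
149 ÷ 16 = 9 remainder 5 (5)
9 ÷ 16 = 0 remainder 9 (9)
Reading remainders bottom-up:
= 0x9584


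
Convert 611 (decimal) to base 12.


Divide by 12 repeatedly:
611 ÷ 12 = 50 remainder 11
50 ÷ 12 = 4 remainder 2
4 ÷ 12 = 0 remainder 4
Reading remainders bottom-up:
= 42B


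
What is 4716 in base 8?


Divide by 8 repeatedly:
4716 ÷ 8 = 589 remainder 4
589 ÷ 8 = 73 remainder 5
73 ÷ 8 = 9 remainder 1
9 ÷ 8 = 1 remainder 1
1 ÷ 8 = 0 remainder 1
Reading remainders bottom-up:
= 0o11154


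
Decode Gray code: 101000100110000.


Gray code: 101000100110000
MSB stays the same: 1
Each subsequent bit = prev_binary XOR current_gray:
  B[1] = 1 XOR 0 = 1
  B[2] = 1 XOR 1 = 0
  B[3] = 0 XOR 0 = 0
  B[4] = 0 XOR 0 = 0
  B[5] = 0 XOR 0 = 0
  B[6] = 0 XOR 1 = 1
  B[7] = 1 XOR 0 = 1
  B[8] = 1 XOR 0 = 1
  B[9] = 1 XOR 1 = 0
  B[10] = 0 XOR 1 = 1
  B[11] = 1 XOR 0 = 1
  B[12] = 1 XOR 0 = 1
  B[13] = 1 XOR 0 = 1
  B[14] = 1 XOR 0 = 1
= 110000111011111 (25055 decimal)


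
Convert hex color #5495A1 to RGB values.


Hex: #5495A1
R = 54₁₆ = 84
G = 95₁₆ = 149
B = A1₁₆ = 161
= RGB(84, 149, 161)


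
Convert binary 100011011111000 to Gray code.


Binary: 100011011111000
Gray code: G = B XOR (B >> 1)
B >> 1 = 010001101111100
100011011111000 XOR 010001101111100:
  1 XOR 0 = 1
  0 XOR 1 = 1
  0 XOR 0 = 0
  0 XOR 0 = 0
  1 XOR 0 = 1
  1 XOR 1 = 0
  0 XOR 1 = 1
  1 XOR 0 = 1
  1 XOR 1 = 0
  1 XOR 1 = 0
  1 XOR 1 = 0
  1 XOR 1 = 0
  0 XOR 1 = 1
  0 XOR 0 = 0
  0 XOR 0 = 0
= 110010110000100


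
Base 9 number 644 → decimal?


Positional values (base 9):
  4 × 9^0 = 4 × 1 = 4
  4 × 9^1 = 4 × 9 = 36
  6 × 9^2 = 6 × 81 = 486
Sum = 4 + 36 + 486
= 526


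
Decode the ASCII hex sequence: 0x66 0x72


Codes (hex): 0x66 0x72
Per-code ASCII lookup:
  0x66 = 102  (range 97-122: lowercase, 102 - 97 = 5) → 'f'
  0x72 = 114  (range 97-122: lowercase, 114 - 97 = 17) → 'r'
= 'fr'


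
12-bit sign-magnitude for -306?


Sign bit: 1 (negative)
Magnitude: 306 = 00100110010
= 100100110010


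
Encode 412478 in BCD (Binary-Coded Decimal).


Each digit → 4-bit binary:
  4 → 0100
  1 → 0001
  2 → 0010
  4 → 0100
  7 → 0111
  8 → 1000
= 0100 0001 0010 0100 0111 1000


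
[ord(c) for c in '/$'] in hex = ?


String: '/$'  (2 characters)
Per-character ASCII lookup:
  '/': special character: '/' = 47 → 0x2F
  '$': special character: '$' = 36 → 0x24
= 0x2F 0x24


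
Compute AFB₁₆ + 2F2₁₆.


Align and add column by column (LSB to MSB, each column mod 16 with carry):
  0AFB
+ 02F2
  ----
  col 0: B(11) + 2(2) + 0 (carry in) = 13 → D(13), carry out 0
  col 1: F(15) + F(15) + 0 (carry in) = 30 → E(14), carry out 1
  col 2: A(10) + 2(2) + 1 (carry in) = 13 → D(13), carry out 0
  col 3: 0(0) + 0(0) + 0 (carry in) = 0 → 0(0), carry out 0
Reading digits MSB→LSB: 0DED
Strip leading zeros: DED
= 0xDED


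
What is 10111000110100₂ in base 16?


Group into 4-bit nibbles: 0010111000110100
  0010 = 2
  1110 = E
  0011 = 3
  0100 = 4
= 0x2E34


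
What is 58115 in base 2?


Divide by 2 repeatedly:
58115 ÷ 2 = 29057 remainder 1
29057 ÷ 2 = 14528 remainder 1
14528 ÷ 2 = 7264 remainder 0
7264 ÷ 2 = 3632 remainder 0
3632 ÷ 2 = 1816 remainder 0
1816 ÷ 2 = 908 remainder 0
908 ÷ 2 = 454 remainder 0
454 ÷ 2 = 227 remainder 0
227 ÷ 2 = 113 remainder 1
113 ÷ 2 = 56 remainder 1
56 ÷ 2 = 28 remainder 0
28 ÷ 2 = 14 remainder 0
14 ÷ 2 = 7 remainder 0
7 ÷ 2 = 3 remainder 1
3 ÷ 2 = 1 remainder 1
1 ÷ 2 = 0 remainder 1
Reading remainders bottom-up:
= 1110001100000011


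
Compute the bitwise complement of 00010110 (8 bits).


Original: 00010110
Invert all bits:
  bit 0: 0 → 1
  bit 1: 0 → 1
  bit 2: 0 → 1
  bit 3: 1 → 0
  bit 4: 0 → 1
  bit 5: 1 → 0
  bit 6: 1 → 0
  bit 7: 0 → 1
= 11101001


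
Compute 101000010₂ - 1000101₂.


Align and subtract column by column (LSB to MSB, borrowing when needed):
  101000010
- 001000101
  ---------
  col 0: (0 - 0 borrow-in) - 1 → borrow from next column: (0+2) - 1 = 1, borrow out 1
  col 1: (1 - 1 borrow-in) - 0 → 0 - 0 = 0, borrow out 0
  col 2: (0 - 0 borrow-in) - 1 → borrow from next column: (0+2) - 1 = 1, borrow out 1
  col 3: (0 - 1 borrow-in) - 0 → borrow from next column: (-1+2) - 0 = 1, borrow out 1
  col 4: (0 - 1 borrow-in) - 0 → borrow from next column: (-1+2) - 0 = 1, borrow out 1
  col 5: (0 - 1 borrow-in) - 0 → borrow from next column: (-1+2) - 0 = 1, borrow out 1
  col 6: (1 - 1 borrow-in) - 1 → borrow from next column: (0+2) - 1 = 1, borrow out 1
  col 7: (0 - 1 borrow-in) - 0 → borrow from next column: (-1+2) - 0 = 1, borrow out 1
  col 8: (1 - 1 borrow-in) - 0 → 0 - 0 = 0, borrow out 0
Reading bits MSB→LSB: 011111101
Strip leading zeros: 11111101
= 11111101


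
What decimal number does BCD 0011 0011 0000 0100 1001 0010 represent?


Each 4-bit group → digit:
  0011 → 3
  0011 → 3
  0000 → 0
  0100 → 4
  1001 → 9
  0010 → 2
= 330492


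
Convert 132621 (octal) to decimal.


Positional values:
Position 0: 1 × 8^0 = 1
Position 1: 2 × 8^1 = 16
Position 2: 6 × 8^2 = 384
Position 3: 2 × 8^3 = 1024
Position 4: 3 × 8^4 = 12288
Position 5: 1 × 8^5 = 32768
Sum = 1 + 16 + 384 + 1024 + 12288 + 32768
= 46481


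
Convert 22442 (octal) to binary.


Each octal digit → 3 binary bits:
  2 = 010
  2 = 010
  4 = 100
  4 = 100
  2 = 010
Concatenate: 010 010 100 100 010
= 010010100100010


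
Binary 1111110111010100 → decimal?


Positional values:
Bit 2: 1 × 2^2 = 4
Bit 4: 1 × 2^4 = 16
Bit 6: 1 × 2^6 = 64
Bit 7: 1 × 2^7 = 128
Bit 8: 1 × 2^8 = 256
Bit 10: 1 × 2^10 = 1024
Bit 11: 1 × 2^11 = 2048
Bit 12: 1 × 2^12 = 4096
Bit 13: 1 × 2^13 = 8192
Bit 14: 1 × 2^14 = 16384
Bit 15: 1 × 2^15 = 32768
Sum = 4 + 16 + 64 + 128 + 256 + 1024 + 2048 + 4096 + 8192 + 16384 + 32768
= 64980


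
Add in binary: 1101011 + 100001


Align and add column by column (LSB to MSB, carry propagating):
  01101011
+ 00100001
  --------
  col 0: 1 + 1 + 0 (carry in) = 2 → bit 0, carry out 1
  col 1: 1 + 0 + 1 (carry in) = 2 → bit 0, carry out 1
  col 2: 0 + 0 + 1 (carry in) = 1 → bit 1, carry out 0
  col 3: 1 + 0 + 0 (carry in) = 1 → bit 1, carry out 0
  col 4: 0 + 0 + 0 (carry in) = 0 → bit 0, carry out 0
  col 5: 1 + 1 + 0 (carry in) = 2 → bit 0, carry out 1
  col 6: 1 + 0 + 1 (carry in) = 2 → bit 0, carry out 1
  col 7: 0 + 0 + 1 (carry in) = 1 → bit 1, carry out 0
Reading bits MSB→LSB: 10001100
Strip leading zeros: 10001100
= 10001100


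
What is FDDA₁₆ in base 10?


Positional values:
Position 0: A × 16^0 = 10 × 1 = 10
Position 1: D × 16^1 = 13 × 16 = 208
Position 2: D × 16^2 = 13 × 256 = 3328
Position 3: F × 16^3 = 15 × 4096 = 61440
Sum = 10 + 208 + 3328 + 61440
= 64986


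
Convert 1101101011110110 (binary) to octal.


Group into 3-bit groups: 001101101011110110
  001 = 1
  101 = 5
  101 = 5
  011 = 3
  110 = 6
  110 = 6
= 0o155366


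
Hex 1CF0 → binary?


Each hex digit → 4 binary bits:
  1 = 0001
  C = 1100
  F = 1111
  0 = 0000
Concatenate: 0001 1100 1111 0000
= 0001110011110000


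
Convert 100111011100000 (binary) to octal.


Group into 3-bit groups: 100111011100000
  100 = 4
  111 = 7
  011 = 3
  100 = 4
  000 = 0
= 0o47340


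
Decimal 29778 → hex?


Divide by 16 repeatedly:
29778 ÷ 16 = 1861 remainder 2 (2)
1861 ÷ 16 = 116 remainder 5 (5)
116 ÷ 16 = 7 remainder 4 (4)
7 ÷ 16 = 0 remainder 7 (7)
Reading remainders bottom-up:
= 0x7452


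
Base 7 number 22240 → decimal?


Positional values (base 7):
  0 × 7^0 = 0 × 1 = 0
  4 × 7^1 = 4 × 7 = 28
  2 × 7^2 = 2 × 49 = 98
  2 × 7^3 = 2 × 343 = 686
  2 × 7^4 = 2 × 2401 = 4802
Sum = 0 + 28 + 98 + 686 + 4802
= 5614


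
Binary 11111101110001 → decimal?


Positional values:
Bit 0: 1 × 2^0 = 1
Bit 4: 1 × 2^4 = 16
Bit 5: 1 × 2^5 = 32
Bit 6: 1 × 2^6 = 64
Bit 8: 1 × 2^8 = 256
Bit 9: 1 × 2^9 = 512
Bit 10: 1 × 2^10 = 1024
Bit 11: 1 × 2^11 = 2048
Bit 12: 1 × 2^12 = 4096
Bit 13: 1 × 2^13 = 8192
Sum = 1 + 16 + 32 + 64 + 256 + 512 + 1024 + 2048 + 4096 + 8192
= 16241


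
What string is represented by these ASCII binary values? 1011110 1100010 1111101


Codes (binary): 1011110 1100010 1111101
Per-code ASCII lookup:
  1011110 = 94  (special character) → '^'
  1100010 = 98  (range 97-122: lowercase, 98 - 97 = 1) → 'b'
  1111101 = 125  (special character) → '}'
= '^b}'


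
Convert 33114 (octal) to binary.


Each octal digit → 3 binary bits:
  3 = 011
  3 = 011
  1 = 001
  1 = 001
  4 = 100
Concatenate: 011 011 001 001 100
= 011011001001100
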